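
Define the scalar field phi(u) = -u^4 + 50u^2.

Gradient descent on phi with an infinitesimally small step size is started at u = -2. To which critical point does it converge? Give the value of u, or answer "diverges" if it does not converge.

phi'(u) = -4u(u - 5)(u + 5), so phi'(-2) = -168.
Gradient descent moves in the -phi' direction, i.e. u is increasing.
The nearest critical point in that direction is u = 0, where phi'' = 100 > 0 (a local minimum). The iterate converges there.

0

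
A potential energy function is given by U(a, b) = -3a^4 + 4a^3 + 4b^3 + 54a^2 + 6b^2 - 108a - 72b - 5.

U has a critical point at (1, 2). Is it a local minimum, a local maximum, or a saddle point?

The mixed partial ∂²U/∂a∂b is 0, so the Hessian at any point is diag(U_aa, U_bb) = diag(12(-3a^2 + 2a + 9), 12(2b + 1)).
At (1, 2): H = diag(96, 60).
Both eigenvalues are positive, so H is positive definite: a local minimum.

local minimum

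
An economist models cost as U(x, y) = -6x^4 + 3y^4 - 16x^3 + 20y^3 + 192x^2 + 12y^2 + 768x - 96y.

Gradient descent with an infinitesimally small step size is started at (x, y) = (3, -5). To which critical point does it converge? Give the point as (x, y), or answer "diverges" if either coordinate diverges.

(-2, -4)

U is separable, so gradient descent decouples: x follows -∂U/∂x, y follows -∂U/∂y.
∂U/∂x = -24(x - 4)(x + 2)(x + 4); at x=3 this is 840, so x decreases.
∂U/∂y = 12(y - 1)(y + 2)(y + 4); at y=-5 this is -216, so y increases.
x converges to its nearest critical value -2 (a local min of the x-part); y converges to -4. The iterate converges to (-2, -4).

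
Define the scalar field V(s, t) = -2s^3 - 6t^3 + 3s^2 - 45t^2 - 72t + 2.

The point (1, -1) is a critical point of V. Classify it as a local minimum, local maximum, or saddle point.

local maximum

The mixed partial ∂²V/∂s∂t is 0, so the Hessian at any point is diag(V_ss, V_tt) = diag(6(-2s + 1), -18(2t + 5)).
At (1, -1): H = diag(-6, -54).
Both eigenvalues are negative, so H is negative definite: a local maximum.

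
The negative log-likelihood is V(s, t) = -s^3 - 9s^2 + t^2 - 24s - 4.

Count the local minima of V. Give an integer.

1

V separates as a function of s plus a function of t, so ∇V=0 decouples.
∂V/∂s = -3(s + 2)(s + 4) = 0 at s ∈ {-4, -2}; ∂V/∂t = 2t = 0 at t ∈ {0}.
The Hessian is diagonal: diag(V_ss, V_tt). Second derivatives: V_ss(-4)=6, V_ss(-2)=-6; V_tt(0)=2.
Local minima occur where both diagonal entries positive: (-4, 0). Count: 1.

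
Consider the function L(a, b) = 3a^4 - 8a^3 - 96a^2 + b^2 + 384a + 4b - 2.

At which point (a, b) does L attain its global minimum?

(-4, -2)

L(a,b) separates as P(a) + Q(b) − 2, so its minimum is min P + min Q − 2.
P'(a) = 12(a - 4)(a - 2)(a + 4) vanishes at a ∈ {-4, 2, 4}; Q'(b) = 2b + 4 vanishes at b ∈ {-2}.
Local minima of P (where P''>0): P(-4)=-1792, P(4)=256. Local minima of Q: Q(-2)=-4.
So the global minimum of L is P(-4) + Q(-2) − 2 = -1792 − 4 − 2 = -1798, attained at (-4, -2).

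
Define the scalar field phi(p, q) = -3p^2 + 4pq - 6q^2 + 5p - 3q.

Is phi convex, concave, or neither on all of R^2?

concave

phi is quadratic, so its Hessian is the constant matrix H = [[-6, 4], [4, -12]].
det(H) = 56, tr(H) = -18.
det(H) > 0 and tr(H) < 0, so H is negative definite everywhere: concave.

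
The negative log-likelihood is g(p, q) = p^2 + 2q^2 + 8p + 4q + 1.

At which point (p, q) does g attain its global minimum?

(-4, -1)

g(p,q) separates as A(p) + B(q) + 1, so its minimum is min A + min B + 1.
A'(p) = 2p + 8 vanishes at p ∈ {-4}; B'(q) = 4q + 4 vanishes at q ∈ {-1}.
Local minima of A (where A''>0): A(-4)=-16. Local minima of B: B(-1)=-2.
So the global minimum of g is A(-4) + B(-1) + 1 = -16 − 2 + 1 = -17, attained at (-4, -1).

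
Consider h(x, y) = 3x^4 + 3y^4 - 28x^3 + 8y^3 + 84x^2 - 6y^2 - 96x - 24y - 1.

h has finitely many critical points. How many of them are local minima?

h separates as a function of x plus a function of y, so ∇h=0 decouples.
∂h/∂x = 12(x - 4)(x - 2)(x - 1) = 0 at x ∈ {1, 2, 4}; ∂h/∂y = 12(y - 1)(y + 1)(y + 2) = 0 at y ∈ {-2, -1, 1}.
The Hessian is diagonal: diag(h_xx, h_yy). Second derivatives: h_xx(1)=36, h_xx(2)=-24, h_xx(4)=72; h_yy(-2)=36, h_yy(-1)=-24, h_yy(1)=72.
Local minima occur where both diagonal entries positive: (1, -2), (1, 1), (4, -2), (4, 1). Count: 4.

4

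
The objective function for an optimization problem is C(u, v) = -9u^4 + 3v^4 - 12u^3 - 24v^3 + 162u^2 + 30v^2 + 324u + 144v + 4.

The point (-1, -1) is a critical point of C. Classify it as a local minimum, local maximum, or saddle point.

The mixed partial ∂²C/∂u∂v is 0, so the Hessian at any point is diag(C_uu, C_vv) = diag(36(-3u^2 - 2u + 9), 12(3v^2 - 12v + 5)).
At (-1, -1): H = diag(288, 240).
Both eigenvalues are positive, so H is positive definite: a local minimum.

local minimum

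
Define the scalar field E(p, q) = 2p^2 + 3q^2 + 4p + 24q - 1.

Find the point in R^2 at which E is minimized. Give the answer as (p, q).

E(p,q) separates as A(p) + B(q) − 1, so its minimum is min A + min B − 1.
A'(p) = 4p + 4 vanishes at p ∈ {-1}; B'(q) = 6q + 24 vanishes at q ∈ {-4}.
Local minima of A (where A''>0): A(-1)=-2. Local minima of B: B(-4)=-48.
So the global minimum of E is A(-1) + B(-4) − 1 = -2 − 48 − 1 = -51, attained at (-1, -4).

(-1, -4)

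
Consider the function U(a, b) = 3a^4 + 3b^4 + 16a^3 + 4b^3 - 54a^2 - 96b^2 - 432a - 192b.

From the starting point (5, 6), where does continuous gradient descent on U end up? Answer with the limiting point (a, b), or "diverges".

(3, 4)

U is separable, so gradient descent decouples: a follows -∂U/∂a, b follows -∂U/∂b.
∂U/∂a = 12(a - 3)(a + 3)(a + 4); at a=5 this is 1728, so a decreases.
∂U/∂b = 12(b - 4)(b + 1)(b + 4); at b=6 this is 1680, so b decreases.
a converges to its nearest critical value 3 (a local min of the a-part); b converges to 4. The iterate converges to (3, 4).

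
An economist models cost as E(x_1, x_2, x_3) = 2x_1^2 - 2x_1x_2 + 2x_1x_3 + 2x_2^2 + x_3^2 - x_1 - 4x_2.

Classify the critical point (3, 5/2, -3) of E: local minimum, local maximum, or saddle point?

local minimum

The Hessian is constant: H = [[4, -2, 2], [-2, 4, 0], [2, 0, 2]].
Leading principal minors: Δ₁ = 4, Δ₂ = 12, Δ₃ = 8.
All leading minors are positive, so H is positive definite: a local minimum.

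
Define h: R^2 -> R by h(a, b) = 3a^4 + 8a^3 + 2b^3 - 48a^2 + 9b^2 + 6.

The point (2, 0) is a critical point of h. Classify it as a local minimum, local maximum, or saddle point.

local minimum

The mixed partial ∂²h/∂a∂b is 0, so the Hessian at any point is diag(h_aa, h_bb) = diag(12(3a^2 + 4a - 8), 6(2b + 3)).
At (2, 0): H = diag(144, 18).
Both eigenvalues are positive, so H is positive definite: a local minimum.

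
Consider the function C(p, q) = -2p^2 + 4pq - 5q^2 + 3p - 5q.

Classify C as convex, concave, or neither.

C is quadratic, so its Hessian is the constant matrix H = [[-4, 4], [4, -10]].
det(H) = 24, tr(H) = -14.
det(H) > 0 and tr(H) < 0, so H is negative definite everywhere: concave.

concave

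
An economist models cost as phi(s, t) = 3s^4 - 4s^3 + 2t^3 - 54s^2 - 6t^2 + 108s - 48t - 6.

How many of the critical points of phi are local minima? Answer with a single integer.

2

phi separates as a function of s plus a function of t, so ∇phi=0 decouples.
∂phi/∂s = 12(s - 3)(s - 1)(s + 3) = 0 at s ∈ {-3, 1, 3}; ∂phi/∂t = 6(t - 4)(t + 2) = 0 at t ∈ {-2, 4}.
The Hessian is diagonal: diag(phi_ss, phi_tt). Second derivatives: phi_ss(-3)=288, phi_ss(1)=-96, phi_ss(3)=144; phi_tt(-2)=-36, phi_tt(4)=36.
Local minima occur where both diagonal entries positive: (-3, 4), (3, 4). Count: 2.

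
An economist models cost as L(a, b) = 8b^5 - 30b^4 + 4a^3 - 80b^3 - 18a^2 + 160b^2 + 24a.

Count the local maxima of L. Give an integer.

L separates as a function of a plus a function of b, so ∇L=0 decouples.
∂L/∂a = 12(a - 2)(a - 1) = 0 at a ∈ {1, 2}; ∂L/∂b = 40b(b - 4)(b - 1)(b + 2) = 0 at b ∈ {-2, 0, 1, 4}.
The Hessian is diagonal: diag(L_aa, L_bb). Second derivatives: L_aa(1)=-12, L_aa(2)=12; L_bb(-2)=-1440, L_bb(0)=320, L_bb(1)=-360, L_bb(4)=2880.
Local maxima occur where both diagonal entries negative: (1, -2), (1, 1). Count: 2.

2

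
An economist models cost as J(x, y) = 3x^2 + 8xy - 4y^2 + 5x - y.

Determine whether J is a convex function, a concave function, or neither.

J is quadratic, so its Hessian is the constant matrix H = [[6, 8], [8, -8]].
det(H) = -112, tr(H) = -2.
det(H) < 0, so H is indefinite: neither convex nor concave.

neither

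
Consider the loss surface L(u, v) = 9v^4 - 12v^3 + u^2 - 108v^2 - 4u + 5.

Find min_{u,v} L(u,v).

L(u,v) separates as P(u) + Q(v) + 5, so its minimum is min P + min Q + 5.
P'(u) = 2u - 4 vanishes at u ∈ {2}; Q'(v) = 36v(v - 3)(v + 2) vanishes at v ∈ {-2, 0, 3}.
Local minima of P (where P''>0): P(2)=-4. Local minima of Q: Q(-2)=-192, Q(3)=-567.
So the global minimum of L is P(2) + Q(3) + 5 = -4 − 567 + 5 = -566, attained at (2, 3).

-566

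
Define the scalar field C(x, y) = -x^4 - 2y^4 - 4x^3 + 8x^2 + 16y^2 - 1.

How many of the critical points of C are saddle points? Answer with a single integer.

C separates as a function of x plus a function of y, so ∇C=0 decouples.
∂C/∂x = -4x(x - 1)(x + 4) = 0 at x ∈ {-4, 0, 1}; ∂C/∂y = -8y(y - 2)(y + 2) = 0 at y ∈ {-2, 0, 2}.
The Hessian is diagonal: diag(C_xx, C_yy). Second derivatives: C_xx(-4)=-80, C_xx(0)=16, C_xx(1)=-20; C_yy(-2)=-64, C_yy(0)=32, C_yy(2)=-64.
Saddle points occur where the two diagonal entries have opposite signs: (-4, 0), (0, -2), (0, 2), (1, 0). Count: 4.

4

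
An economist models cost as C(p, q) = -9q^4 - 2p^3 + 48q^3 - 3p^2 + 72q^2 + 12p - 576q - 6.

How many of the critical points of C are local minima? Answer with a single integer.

1

C separates as a function of p plus a function of q, so ∇C=0 decouples.
∂C/∂p = -6(p - 1)(p + 2) = 0 at p ∈ {-2, 1}; ∂C/∂q = -36(q - 4)(q - 2)(q + 2) = 0 at q ∈ {-2, 2, 4}.
The Hessian is diagonal: diag(C_pp, C_qq). Second derivatives: C_pp(-2)=18, C_pp(1)=-18; C_qq(-2)=-864, C_qq(2)=288, C_qq(4)=-432.
Local minima occur where both diagonal entries positive: (-2, 2). Count: 1.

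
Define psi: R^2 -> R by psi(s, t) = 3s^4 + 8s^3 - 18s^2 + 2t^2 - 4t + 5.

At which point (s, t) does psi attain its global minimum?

psi(s,t) separates as P(s) + Q(t) + 5, so its minimum is min P + min Q + 5.
P'(s) = 12s(s - 1)(s + 3) vanishes at s ∈ {-3, 0, 1}; Q'(t) = 4(t - 1) vanishes at t ∈ {1}.
Local minima of P (where P''>0): P(-3)=-135, P(1)=-7. Local minima of Q: Q(1)=-2.
So the global minimum of psi is P(-3) + Q(1) + 5 = -135 − 2 + 5 = -132, attained at (-3, 1).

(-3, 1)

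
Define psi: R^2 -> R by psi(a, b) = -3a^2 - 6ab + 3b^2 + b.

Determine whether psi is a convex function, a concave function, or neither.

neither

psi is quadratic, so its Hessian is the constant matrix H = [[-6, -6], [-6, 6]].
det(H) = -72, tr(H) = 0.
det(H) < 0, so H is indefinite: neither convex nor concave.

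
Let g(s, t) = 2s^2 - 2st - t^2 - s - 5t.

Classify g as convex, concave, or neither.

g is quadratic, so its Hessian is the constant matrix H = [[4, -2], [-2, -2]].
det(H) = -12, tr(H) = 2.
det(H) < 0, so H is indefinite: neither convex nor concave.

neither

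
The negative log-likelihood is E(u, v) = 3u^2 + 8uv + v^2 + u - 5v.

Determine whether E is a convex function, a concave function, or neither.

neither

E is quadratic, so its Hessian is the constant matrix H = [[6, 8], [8, 2]].
det(H) = -52, tr(H) = 8.
det(H) < 0, so H is indefinite: neither convex nor concave.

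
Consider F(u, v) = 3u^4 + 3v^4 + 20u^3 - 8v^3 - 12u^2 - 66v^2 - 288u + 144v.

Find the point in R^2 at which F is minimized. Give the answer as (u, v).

F(u,v) separates as P(u) + Q(v), so its minimum is min P + min Q.
P'(u) = 12(u - 2)(u + 3)(u + 4) vanishes at u ∈ {-4, -3, 2}; Q'(v) = 12(v - 4)(v - 1)(v + 3) vanishes at v ∈ {-3, 1, 4}.
Local minima of P (where P''>0): P(-4)=448, P(2)=-416. Local minima of Q: Q(-3)=-567, Q(4)=-224.
So the global minimum of F is P(2) + Q(-3) = -416 − 567 = -983, attained at (2, -3).

(2, -3)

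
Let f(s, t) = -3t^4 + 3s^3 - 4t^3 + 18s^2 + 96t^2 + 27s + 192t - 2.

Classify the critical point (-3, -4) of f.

The mixed partial ∂²f/∂s∂t is 0, so the Hessian at any point is diag(f_ss, f_tt) = diag(18(s + 2), 12(-3t^2 - 2t + 16)).
At (-3, -4): H = diag(-18, -288).
Both eigenvalues are negative, so H is negative definite: a local maximum.

local maximum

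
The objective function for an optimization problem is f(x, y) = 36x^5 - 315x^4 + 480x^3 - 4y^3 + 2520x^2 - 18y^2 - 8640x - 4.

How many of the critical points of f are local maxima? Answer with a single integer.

2

f separates as a function of x plus a function of y, so ∇f=0 decouples.
∂f/∂x = 180(x - 4)(x - 3)(x - 2)(x + 2) = 0 at x ∈ {-2, 2, 3, 4}; ∂f/∂y = -12y(y + 3) = 0 at y ∈ {-3, 0}.
The Hessian is diagonal: diag(f_xx, f_yy). Second derivatives: f_xx(-2)=-21600, f_xx(2)=1440, f_xx(3)=-900, f_xx(4)=2160; f_yy(-3)=36, f_yy(0)=-36.
Local maxima occur where both diagonal entries negative: (-2, 0), (3, 0). Count: 2.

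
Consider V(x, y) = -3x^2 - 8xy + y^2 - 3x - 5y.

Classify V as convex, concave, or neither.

neither

V is quadratic, so its Hessian is the constant matrix H = [[-6, -8], [-8, 2]].
det(H) = -76, tr(H) = -4.
det(H) < 0, so H is indefinite: neither convex nor concave.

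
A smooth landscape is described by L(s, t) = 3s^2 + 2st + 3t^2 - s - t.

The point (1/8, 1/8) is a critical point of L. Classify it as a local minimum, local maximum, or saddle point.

The Hessian of L is constant: H = [[6, 2], [2, 6]].
det(H) = 6·6 − 2² = 32.
det(H) > 0 and tr(H) = 12 > 0, so H is positive definite and the point is a local minimum.

local minimum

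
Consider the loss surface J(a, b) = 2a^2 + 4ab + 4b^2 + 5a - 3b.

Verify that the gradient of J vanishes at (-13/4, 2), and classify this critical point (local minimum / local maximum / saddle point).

local minimum

∇J = (4a + 4b + 5, 4a + 8b - 3); substituting (-13/4, 2) gives ∇J = (0, 0), so (-13/4, 2) is indeed a critical point.
The Hessian of J is constant: H = [[4, 4], [4, 8]].
det(H) = 4·8 − 4² = 16.
det(H) > 0 and tr(H) = 12 > 0, so H is positive definite and the point is a local minimum.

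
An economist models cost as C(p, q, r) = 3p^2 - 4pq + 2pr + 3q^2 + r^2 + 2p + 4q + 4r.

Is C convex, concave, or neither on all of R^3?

convex

C is quadratic, so its Hessian is the constant matrix H = [[6, -4, 2], [-4, 6, 0], [2, 0, 2]].
Leading principal minors: 6, 20, 16.
All positive ⇒ H ≻ 0 ⇒ convex.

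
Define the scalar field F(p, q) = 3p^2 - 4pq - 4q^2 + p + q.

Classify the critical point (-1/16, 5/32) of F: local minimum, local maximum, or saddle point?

The Hessian of F is constant: H = [[6, -4], [-4, -8]].
det(H) = 6·(-8) − (-4)² = -64.
Since det(H) < 0, H is indefinite and the critical point is a saddle point.

saddle point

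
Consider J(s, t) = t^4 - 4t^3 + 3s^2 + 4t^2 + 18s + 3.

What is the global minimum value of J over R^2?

J(s,t) separates as P(s) + Q(t) + 3, so its minimum is min P + min Q + 3.
P'(s) = 6s + 18 vanishes at s ∈ {-3}; Q'(t) = 4t(t - 2)(t - 1) vanishes at t ∈ {0, 1, 2}.
Local minima of P (where P''>0): P(-3)=-27. Local minima of Q: Q(0)=0, Q(2)=0.
So the global minimum of J is P(-3) + Q(0) + 3 = -27 + 0 + 3 = -24, attained at (-3, 0).

-24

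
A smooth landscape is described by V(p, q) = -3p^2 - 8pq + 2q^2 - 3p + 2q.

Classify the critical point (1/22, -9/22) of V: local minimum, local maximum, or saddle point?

The Hessian of V is constant: H = [[-6, -8], [-8, 4]].
det(H) = (-6)·4 − (-8)² = -88.
Since det(H) < 0, H is indefinite and the critical point is a saddle point.

saddle point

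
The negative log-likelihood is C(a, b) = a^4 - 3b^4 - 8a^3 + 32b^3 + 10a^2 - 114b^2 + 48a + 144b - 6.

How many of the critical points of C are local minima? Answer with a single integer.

2

C separates as a function of a plus a function of b, so ∇C=0 decouples.
∂C/∂a = 4(a - 4)(a - 3)(a + 1) = 0 at a ∈ {-1, 3, 4}; ∂C/∂b = -12(b - 4)(b - 3)(b - 1) = 0 at b ∈ {1, 3, 4}.
The Hessian is diagonal: diag(C_aa, C_bb). Second derivatives: C_aa(-1)=80, C_aa(3)=-16, C_aa(4)=20; C_bb(1)=-72, C_bb(3)=24, C_bb(4)=-36.
Local minima occur where both diagonal entries positive: (-1, 3), (4, 3). Count: 2.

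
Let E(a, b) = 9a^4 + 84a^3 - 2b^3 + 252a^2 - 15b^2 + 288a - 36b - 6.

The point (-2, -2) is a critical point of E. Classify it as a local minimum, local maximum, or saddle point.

local maximum

The mixed partial ∂²E/∂a∂b is 0, so the Hessian at any point is diag(E_aa, E_bb) = diag(36(3a^2 + 14a + 14), -6(2b + 5)).
At (-2, -2): H = diag(-72, -6).
Both eigenvalues are negative, so H is negative definite: a local maximum.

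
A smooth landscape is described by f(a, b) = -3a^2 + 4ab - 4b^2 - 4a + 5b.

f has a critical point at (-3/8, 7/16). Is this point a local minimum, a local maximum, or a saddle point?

The Hessian of f is constant: H = [[-6, 4], [4, -8]].
det(H) = (-6)·(-8) − 4² = 32.
det(H) > 0 and tr(H) = -14 < 0, so H is negative definite and the point is a local maximum.

local maximum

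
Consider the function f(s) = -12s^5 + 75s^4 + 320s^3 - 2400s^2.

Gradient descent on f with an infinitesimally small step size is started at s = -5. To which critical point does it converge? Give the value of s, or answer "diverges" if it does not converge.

f'(s) = -60s(s - 5)(s - 4)(s + 4), so f'(-5) = -27000.
Gradient descent moves in the -f' direction, i.e. s is increasing.
The nearest critical point in that direction is s = -4, where f'' = 17280 > 0 (a local minimum). The iterate converges there.

-4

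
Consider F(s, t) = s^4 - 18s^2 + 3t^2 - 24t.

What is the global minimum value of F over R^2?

F(s,t) separates as P(s) + Q(t), so its minimum is min P + min Q.
P'(s) = 4s(s - 3)(s + 3) vanishes at s ∈ {-3, 0, 3}; Q'(t) = 6(t - 4) vanishes at t ∈ {4}.
Local minima of P (where P''>0): P(-3)=-81, P(3)=-81. Local minima of Q: Q(4)=-48.
So the global minimum of F is P(-3) + Q(4) = -81 − 48 = -129, attained at (-3, 4).

-129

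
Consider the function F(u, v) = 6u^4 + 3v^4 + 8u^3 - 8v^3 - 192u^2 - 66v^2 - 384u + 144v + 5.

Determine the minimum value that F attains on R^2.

-3122

F(u,v) separates as P(u) + Q(v) + 5, so its minimum is min P + min Q + 5.
P'(u) = 24(u - 4)(u + 1)(u + 4) vanishes at u ∈ {-4, -1, 4}; Q'(v) = 12(v - 4)(v - 1)(v + 3) vanishes at v ∈ {-3, 1, 4}.
Local minima of P (where P''>0): P(-4)=-512, P(4)=-2560. Local minima of Q: Q(-3)=-567, Q(4)=-224.
So the global minimum of F is P(4) + Q(-3) + 5 = -2560 − 567 + 5 = -3122, attained at (4, -3).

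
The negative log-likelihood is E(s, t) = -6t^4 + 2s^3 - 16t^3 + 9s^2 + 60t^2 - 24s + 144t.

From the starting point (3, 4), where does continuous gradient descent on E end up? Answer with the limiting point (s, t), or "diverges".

E is separable, so gradient descent decouples: s follows -∂E/∂s, t follows -∂E/∂t.
∂E/∂s = 6(s - 1)(s + 4); at s=3 this is 84, so s decreases.
∂E/∂t = -24(t - 2)(t + 1)(t + 3); at t=4 this is -1680, so t increases.
The t-coordinate has no critical point in that direction and runs off to infinity.

diverges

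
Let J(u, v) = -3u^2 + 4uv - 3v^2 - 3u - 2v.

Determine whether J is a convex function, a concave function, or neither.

concave

J is quadratic, so its Hessian is the constant matrix H = [[-6, 4], [4, -6]].
det(H) = 20, tr(H) = -12.
det(H) > 0 and tr(H) < 0, so H is negative definite everywhere: concave.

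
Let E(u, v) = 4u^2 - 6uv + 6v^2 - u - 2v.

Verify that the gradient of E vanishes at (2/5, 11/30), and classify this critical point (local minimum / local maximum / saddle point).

∇E = (8u - 6v - 1, -6u + 12v - 2); substituting (2/5, 11/30) gives ∇E = (0, 0), so (2/5, 11/30) is indeed a critical point.
The Hessian of E is constant: H = [[8, -6], [-6, 12]].
det(H) = 8·12 − (-6)² = 60.
det(H) > 0 and tr(H) = 20 > 0, so H is positive definite and the point is a local minimum.

local minimum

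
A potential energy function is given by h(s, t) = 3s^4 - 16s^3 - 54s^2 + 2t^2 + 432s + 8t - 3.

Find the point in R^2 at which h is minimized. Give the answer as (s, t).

h(s,t) separates as P(s) + Q(t) − 3, so its minimum is min P + min Q − 3.
P'(s) = 12(s - 4)(s - 3)(s + 3) vanishes at s ∈ {-3, 3, 4}; Q'(t) = 4(t + 2) vanishes at t ∈ {-2}.
Local minima of P (where P''>0): P(-3)=-1107, P(4)=608. Local minima of Q: Q(-2)=-8.
So the global minimum of h is P(-3) + Q(-2) − 3 = -1107 − 8 − 3 = -1118, attained at (-3, -2).

(-3, -2)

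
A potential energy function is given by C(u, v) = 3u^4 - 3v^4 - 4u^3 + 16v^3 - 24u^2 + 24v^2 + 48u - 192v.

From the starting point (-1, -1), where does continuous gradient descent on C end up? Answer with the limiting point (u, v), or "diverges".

C is separable, so gradient descent decouples: u follows -∂C/∂u, v follows -∂C/∂v.
∂C/∂u = 12(u - 2)(u - 1)(u + 2); at u=-1 this is 72, so u decreases.
∂C/∂v = -12(v - 4)(v - 2)(v + 2); at v=-1 this is -180, so v increases.
u converges to its nearest critical value -2 (a local min of the u-part); v converges to 2. The iterate converges to (-2, 2).

(-2, 2)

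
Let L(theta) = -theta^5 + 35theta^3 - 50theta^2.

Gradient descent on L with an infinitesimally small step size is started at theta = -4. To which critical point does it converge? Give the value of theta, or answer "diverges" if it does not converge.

L'(theta) = -5theta(theta - 4)(theta - 1)(theta + 5), so L'(-4) = 800.
Gradient descent moves in the -L' direction, i.e. theta is decreasing.
The nearest critical point in that direction is theta = -5, where L'' = 1350 > 0 (a local minimum). The iterate converges there.

-5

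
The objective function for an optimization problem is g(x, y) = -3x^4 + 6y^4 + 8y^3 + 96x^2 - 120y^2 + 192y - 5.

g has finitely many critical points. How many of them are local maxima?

2

g separates as a function of x plus a function of y, so ∇g=0 decouples.
∂g/∂x = -12x(x - 4)(x + 4) = 0 at x ∈ {-4, 0, 4}; ∂g/∂y = 24(y - 2)(y - 1)(y + 4) = 0 at y ∈ {-4, 1, 2}.
The Hessian is diagonal: diag(g_xx, g_yy). Second derivatives: g_xx(-4)=-384, g_xx(0)=192, g_xx(4)=-384; g_yy(-4)=720, g_yy(1)=-120, g_yy(2)=144.
Local maxima occur where both diagonal entries negative: (-4, 1), (4, 1). Count: 2.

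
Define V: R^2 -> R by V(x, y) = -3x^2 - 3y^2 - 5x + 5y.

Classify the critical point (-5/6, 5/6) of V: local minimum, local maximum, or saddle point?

The Hessian of V is constant: H = [[-6, 0], [0, -6]].
det(H) = (-6)·(-6) − 0² = 36.
det(H) > 0 and tr(H) = -12 < 0, so H is negative definite and the point is a local maximum.

local maximum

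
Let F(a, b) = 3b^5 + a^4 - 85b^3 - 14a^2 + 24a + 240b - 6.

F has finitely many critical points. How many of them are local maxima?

F separates as a function of a plus a function of b, so ∇F=0 decouples.
∂F/∂a = 4(a - 2)(a - 1)(a + 3) = 0 at a ∈ {-3, 1, 2}; ∂F/∂b = 15(b - 4)(b - 1)(b + 1)(b + 4) = 0 at b ∈ {-4, -1, 1, 4}.
The Hessian is diagonal: diag(F_aa, F_bb). Second derivatives: F_aa(-3)=80, F_aa(1)=-16, F_aa(2)=20; F_bb(-4)=-1800, F_bb(-1)=450, F_bb(1)=-450, F_bb(4)=1800.
Local maxima occur where both diagonal entries negative: (1, -4), (1, 1). Count: 2.

2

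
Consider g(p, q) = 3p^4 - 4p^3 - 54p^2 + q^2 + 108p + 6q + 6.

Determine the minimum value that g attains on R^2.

g(p,q) separates as A(p) + B(q) + 6, so its minimum is min A + min B + 6.
A'(p) = 12(p - 3)(p - 1)(p + 3) vanishes at p ∈ {-3, 1, 3}; B'(q) = 2q + 6 vanishes at q ∈ {-3}.
Local minima of A (where A''>0): A(-3)=-459, A(3)=-27. Local minima of B: B(-3)=-9.
So the global minimum of g is A(-3) + B(-3) + 6 = -459 − 9 + 6 = -462, attained at (-3, -3).

-462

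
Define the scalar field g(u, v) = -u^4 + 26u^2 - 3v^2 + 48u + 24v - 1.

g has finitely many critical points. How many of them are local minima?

g separates as a function of u plus a function of v, so ∇g=0 decouples.
∂g/∂u = -4(u - 4)(u + 1)(u + 3) = 0 at u ∈ {-3, -1, 4}; ∂g/∂v = -6(v - 4) = 0 at v ∈ {4}.
The Hessian is diagonal: diag(g_uu, g_vv). Second derivatives: g_uu(-3)=-56, g_uu(-1)=40, g_uu(4)=-140; g_vv(4)=-6.
Local minima occur where both diagonal entries positive: none. Count: 0.

0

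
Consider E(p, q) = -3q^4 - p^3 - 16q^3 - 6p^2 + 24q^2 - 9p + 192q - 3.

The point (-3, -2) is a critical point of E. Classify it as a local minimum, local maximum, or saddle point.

local minimum

The mixed partial ∂²E/∂p∂q is 0, so the Hessian at any point is diag(E_pp, E_qq) = diag(-6(p + 2), 12(-3q^2 - 8q + 4)).
At (-3, -2): H = diag(6, 96).
Both eigenvalues are positive, so H is positive definite: a local minimum.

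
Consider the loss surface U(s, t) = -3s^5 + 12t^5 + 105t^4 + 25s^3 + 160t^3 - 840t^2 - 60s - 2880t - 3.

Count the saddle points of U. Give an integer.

8

U separates as a function of s plus a function of t, so ∇U=0 decouples.
∂U/∂s = -15(s - 2)(s - 1)(s + 1)(s + 2) = 0 at s ∈ {-2, -1, 1, 2}; ∂U/∂t = 60(t - 2)(t + 2)(t + 3)(t + 4) = 0 at t ∈ {-4, -3, -2, 2}.
The Hessian is diagonal: diag(U_ss, U_tt). Second derivatives: U_ss(-2)=180, U_ss(-1)=-90, U_ss(1)=90, U_ss(2)=-180; U_tt(-4)=-720, U_tt(-3)=300, U_tt(-2)=-480, U_tt(2)=7200.
Saddle points occur where the two diagonal entries have opposite signs: (-2, -4), (-2, -2), (-1, -3), (-1, 2), (1, -4), (1, -2), (2, -3), (2, 2). Count: 8.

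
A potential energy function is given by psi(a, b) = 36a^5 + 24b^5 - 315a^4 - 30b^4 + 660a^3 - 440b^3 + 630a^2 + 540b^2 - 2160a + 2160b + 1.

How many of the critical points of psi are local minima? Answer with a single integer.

4

psi separates as a function of a plus a function of b, so ∇psi=0 decouples.
∂psi/∂a = 180(a - 4)(a - 3)(a - 1)(a + 1) = 0 at a ∈ {-1, 1, 3, 4}; ∂psi/∂b = 120(b - 3)(b - 2)(b + 1)(b + 3) = 0 at b ∈ {-3, -1, 2, 3}.
The Hessian is diagonal: diag(psi_aa, psi_bb). Second derivatives: psi_aa(-1)=-7200, psi_aa(1)=2160, psi_aa(3)=-1440, psi_aa(4)=2700; psi_bb(-3)=-7200, psi_bb(-1)=2880, psi_bb(2)=-1800, psi_bb(3)=2880.
Local minima occur where both diagonal entries positive: (1, -1), (1, 3), (4, -1), (4, 3). Count: 4.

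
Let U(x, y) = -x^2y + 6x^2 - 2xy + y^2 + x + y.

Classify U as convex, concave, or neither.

The term -x^2y is cubic, so the Hessian is not constant.
∂²U/∂x² = -2y + 12, which takes both signs as y varies (negative for sufficiently large y). A diagonal entry of the Hessian changing sign means the Hessian is neither positive- nor negative-semidefinite on all of R^2.

neither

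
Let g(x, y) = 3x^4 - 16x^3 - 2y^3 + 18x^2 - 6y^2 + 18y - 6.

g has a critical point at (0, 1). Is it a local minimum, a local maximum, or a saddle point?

saddle point

The mixed partial ∂²g/∂x∂y is 0, so the Hessian at any point is diag(g_xx, g_yy) = diag(12(3x^2 - 8x + 3), -12(y + 1)).
At (0, 1): H = diag(36, -24).
The eigenvalues have opposite signs, so H is indefinite: a saddle point.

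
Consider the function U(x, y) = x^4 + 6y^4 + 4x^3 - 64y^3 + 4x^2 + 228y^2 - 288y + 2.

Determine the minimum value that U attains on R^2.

-116

U(x,y) separates as P(x) + Q(y) + 2, so its minimum is min P + min Q + 2.
P'(x) = 4x(x + 1)(x + 2) vanishes at x ∈ {-2, -1, 0}; Q'(y) = 24(y - 4)(y - 3)(y - 1) vanishes at y ∈ {1, 3, 4}.
Local minima of P (where P''>0): P(-2)=0, P(0)=0. Local minima of Q: Q(1)=-118, Q(4)=-64.
So the global minimum of U is P(-2) + Q(1) + 2 = 0 − 118 + 2 = -116, attained at (-2, 1).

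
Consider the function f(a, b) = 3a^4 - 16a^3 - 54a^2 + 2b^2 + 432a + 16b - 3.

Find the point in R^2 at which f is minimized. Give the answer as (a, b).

(-3, -4)

f(a,b) separates as P(a) + Q(b) − 3, so its minimum is min P + min Q − 3.
P'(a) = 12(a - 4)(a - 3)(a + 3) vanishes at a ∈ {-3, 3, 4}; Q'(b) = 4b + 16 vanishes at b ∈ {-4}.
Local minima of P (where P''>0): P(-3)=-1107, P(4)=608. Local minima of Q: Q(-4)=-32.
So the global minimum of f is P(-3) + Q(-4) − 3 = -1107 − 32 − 3 = -1142, attained at (-3, -4).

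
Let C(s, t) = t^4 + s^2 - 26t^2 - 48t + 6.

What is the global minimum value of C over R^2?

C(s,t) separates as P(s) + Q(t) + 6, so its minimum is min P + min Q + 6.
P'(s) = 2s vanishes at s ∈ {0}; Q'(t) = 4(t - 4)(t + 1)(t + 3) vanishes at t ∈ {-3, -1, 4}.
Local minima of P (where P''>0): P(0)=0. Local minima of Q: Q(-3)=-9, Q(4)=-352.
So the global minimum of C is P(0) + Q(4) + 6 = 0 − 352 + 6 = -346, attained at (0, 4).

-346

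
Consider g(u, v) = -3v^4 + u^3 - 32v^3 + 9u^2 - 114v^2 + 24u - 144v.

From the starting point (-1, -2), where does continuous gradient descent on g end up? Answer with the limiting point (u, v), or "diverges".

g is separable, so gradient descent decouples: u follows -∂g/∂u, v follows -∂g/∂v.
∂g/∂u = 3(u + 2)(u + 4); at u=-1 this is 9, so u decreases.
∂g/∂v = -12(v + 1)(v + 3)(v + 4); at v=-2 this is 24, so v decreases.
u converges to its nearest critical value -2 (a local min of the u-part); v converges to -3. The iterate converges to (-2, -3).

(-2, -3)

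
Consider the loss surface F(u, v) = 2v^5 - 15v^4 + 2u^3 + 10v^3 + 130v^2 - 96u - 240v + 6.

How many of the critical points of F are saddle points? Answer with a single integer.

4

F separates as a function of u plus a function of v, so ∇F=0 decouples.
∂F/∂u = 6(u - 4)(u + 4) = 0 at u ∈ {-4, 4}; ∂F/∂v = 10(v - 4)(v - 3)(v - 1)(v + 2) = 0 at v ∈ {-2, 1, 3, 4}.
The Hessian is diagonal: diag(F_uu, F_vv). Second derivatives: F_uu(-4)=-48, F_uu(4)=48; F_vv(-2)=-900, F_vv(1)=180, F_vv(3)=-100, F_vv(4)=180.
Saddle points occur where the two diagonal entries have opposite signs: (-4, 1), (-4, 4), (4, -2), (4, 3). Count: 4.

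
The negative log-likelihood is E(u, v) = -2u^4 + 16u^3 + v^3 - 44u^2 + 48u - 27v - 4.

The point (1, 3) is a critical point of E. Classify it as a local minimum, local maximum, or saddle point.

saddle point

The mixed partial ∂²E/∂u∂v is 0, so the Hessian at any point is diag(E_uu, E_vv) = diag(8(-3u^2 + 12u - 11), 6v).
At (1, 3): H = diag(-16, 18).
The eigenvalues have opposite signs, so H is indefinite: a saddle point.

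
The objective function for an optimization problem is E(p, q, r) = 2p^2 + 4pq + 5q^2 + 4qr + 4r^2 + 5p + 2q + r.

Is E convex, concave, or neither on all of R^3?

convex

E is quadratic, so its Hessian is the constant matrix H = [[4, 4, 0], [4, 10, 4], [0, 4, 8]].
Leading principal minors: 4, 24, 128.
All positive ⇒ H ≻ 0 ⇒ convex.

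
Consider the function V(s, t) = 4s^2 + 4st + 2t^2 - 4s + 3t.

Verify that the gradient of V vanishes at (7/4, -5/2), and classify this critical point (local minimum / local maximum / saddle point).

local minimum

∇V = (8s + 4t - 4, 4s + 4t + 3); substituting (7/4, -5/2) gives ∇V = (0, 0), so (7/4, -5/2) is indeed a critical point.
The Hessian of V is constant: H = [[8, 4], [4, 4]].
det(H) = 8·4 − 4² = 16.
det(H) > 0 and tr(H) = 12 > 0, so H is positive definite and the point is a local minimum.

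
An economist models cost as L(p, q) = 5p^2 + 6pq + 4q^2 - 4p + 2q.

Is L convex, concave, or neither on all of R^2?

L is quadratic, so its Hessian is the constant matrix H = [[10, 6], [6, 8]].
det(H) = 44, tr(H) = 18.
det(H) > 0 and tr(H) > 0, so H is positive definite everywhere: convex.

convex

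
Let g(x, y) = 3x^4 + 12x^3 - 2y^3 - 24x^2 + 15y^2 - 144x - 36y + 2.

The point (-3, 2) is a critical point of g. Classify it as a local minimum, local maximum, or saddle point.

local minimum

The mixed partial ∂²g/∂x∂y is 0, so the Hessian at any point is diag(g_xx, g_yy) = diag(12(3x^2 + 6x - 4), 6(-2y + 5)).
At (-3, 2): H = diag(60, 6).
Both eigenvalues are positive, so H is positive definite: a local minimum.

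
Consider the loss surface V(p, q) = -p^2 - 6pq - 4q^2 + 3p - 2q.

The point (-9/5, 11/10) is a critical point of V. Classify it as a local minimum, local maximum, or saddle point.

The Hessian of V is constant: H = [[-2, -6], [-6, -8]].
det(H) = (-2)·(-8) − (-6)² = -20.
Since det(H) < 0, H is indefinite and the critical point is a saddle point.

saddle point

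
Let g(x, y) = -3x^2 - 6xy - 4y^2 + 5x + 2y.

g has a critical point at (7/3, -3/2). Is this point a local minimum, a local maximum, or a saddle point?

local maximum

The Hessian of g is constant: H = [[-6, -6], [-6, -8]].
det(H) = (-6)·(-8) − (-6)² = 12.
det(H) > 0 and tr(H) = -14 < 0, so H is negative definite and the point is a local maximum.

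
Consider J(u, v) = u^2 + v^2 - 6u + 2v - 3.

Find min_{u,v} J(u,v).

J(u,v) separates as P(u) + Q(v) − 3, so its minimum is min P + min Q − 3.
P'(u) = 2u - 6 vanishes at u ∈ {3}; Q'(v) = 2v + 2 vanishes at v ∈ {-1}.
Local minima of P (where P''>0): P(3)=-9. Local minima of Q: Q(-1)=-1.
So the global minimum of J is P(3) + Q(-1) − 3 = -9 − 1 − 3 = -13, attained at (3, -1).

-13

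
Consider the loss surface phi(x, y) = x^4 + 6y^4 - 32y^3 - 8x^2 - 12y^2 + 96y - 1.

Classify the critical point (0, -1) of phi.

saddle point

The mixed partial ∂²phi/∂x∂y is 0, so the Hessian at any point is diag(phi_xx, phi_yy) = diag(4(3x^2 - 4), 24(3y^2 - 8y - 1)).
At (0, -1): H = diag(-16, 240).
The eigenvalues have opposite signs, so H is indefinite: a saddle point.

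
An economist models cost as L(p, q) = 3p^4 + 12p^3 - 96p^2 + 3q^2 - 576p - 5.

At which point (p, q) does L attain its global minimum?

L(p,q) separates as A(p) + B(q) − 5, so its minimum is min A + min B − 5.
A'(p) = 12(p - 4)(p + 3)(p + 4) vanishes at p ∈ {-4, -3, 4}; B'(q) = 6q vanishes at q ∈ {0}.
Local minima of A (where A''>0): A(-4)=768, A(4)=-2304. Local minima of B: B(0)=0.
So the global minimum of L is A(4) + B(0) − 5 = -2304 + 0 − 5 = -2309, attained at (4, 0).

(4, 0)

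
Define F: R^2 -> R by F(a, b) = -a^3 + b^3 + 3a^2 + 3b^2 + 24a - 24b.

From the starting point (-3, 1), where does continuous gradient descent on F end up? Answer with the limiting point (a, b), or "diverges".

(-2, 2)

F is separable, so gradient descent decouples: a follows -∂F/∂a, b follows -∂F/∂b.
∂F/∂a = -3(a - 4)(a + 2); at a=-3 this is -21, so a increases.
∂F/∂b = 3(b - 2)(b + 4); at b=1 this is -15, so b increases.
a converges to its nearest critical value -2 (a local min of the a-part); b converges to 2. The iterate converges to (-2, 2).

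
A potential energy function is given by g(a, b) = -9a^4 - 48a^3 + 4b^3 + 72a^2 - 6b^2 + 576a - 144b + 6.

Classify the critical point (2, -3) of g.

local maximum

The mixed partial ∂²g/∂a∂b is 0, so the Hessian at any point is diag(g_aa, g_bb) = diag(36(-3a^2 - 8a + 4), 12(2b - 1)).
At (2, -3): H = diag(-864, -84).
Both eigenvalues are negative, so H is negative definite: a local maximum.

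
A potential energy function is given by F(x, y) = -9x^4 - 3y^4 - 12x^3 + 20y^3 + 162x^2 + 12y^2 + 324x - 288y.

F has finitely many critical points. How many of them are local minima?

1

F separates as a function of x plus a function of y, so ∇F=0 decouples.
∂F/∂x = -36(x - 3)(x + 1)(x + 3) = 0 at x ∈ {-3, -1, 3}; ∂F/∂y = -12(y - 4)(y - 3)(y + 2) = 0 at y ∈ {-2, 3, 4}.
The Hessian is diagonal: diag(F_xx, F_yy). Second derivatives: F_xx(-3)=-432, F_xx(-1)=288, F_xx(3)=-864; F_yy(-2)=-360, F_yy(3)=60, F_yy(4)=-72.
Local minima occur where both diagonal entries positive: (-1, 3). Count: 1.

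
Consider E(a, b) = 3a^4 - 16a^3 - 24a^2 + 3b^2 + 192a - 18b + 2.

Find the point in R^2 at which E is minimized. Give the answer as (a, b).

E(a,b) separates as P(a) + Q(b) + 2, so its minimum is min P + min Q + 2.
P'(a) = 12(a - 4)(a - 2)(a + 2) vanishes at a ∈ {-2, 2, 4}; Q'(b) = 6b - 18 vanishes at b ∈ {3}.
Local minima of P (where P''>0): P(-2)=-304, P(4)=128. Local minima of Q: Q(3)=-27.
So the global minimum of E is P(-2) + Q(3) + 2 = -304 − 27 + 2 = -329, attained at (-2, 3).

(-2, 3)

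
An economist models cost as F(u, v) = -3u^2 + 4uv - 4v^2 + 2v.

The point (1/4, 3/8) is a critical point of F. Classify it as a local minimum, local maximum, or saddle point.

local maximum

The Hessian of F is constant: H = [[-6, 4], [4, -8]].
det(H) = (-6)·(-8) − 4² = 32.
det(H) > 0 and tr(H) = -14 < 0, so H is negative definite and the point is a local maximum.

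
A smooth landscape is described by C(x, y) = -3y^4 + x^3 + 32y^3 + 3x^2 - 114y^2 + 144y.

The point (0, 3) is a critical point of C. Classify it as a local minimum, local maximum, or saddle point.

The mixed partial ∂²C/∂x∂y is 0, so the Hessian at any point is diag(C_xx, C_yy) = diag(6(x + 1), 12(-3y^2 + 16y - 19)).
At (0, 3): H = diag(6, 24).
Both eigenvalues are positive, so H is positive definite: a local minimum.

local minimum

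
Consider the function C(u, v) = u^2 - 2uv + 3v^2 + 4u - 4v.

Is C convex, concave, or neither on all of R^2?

C is quadratic, so its Hessian is the constant matrix H = [[2, -2], [-2, 6]].
det(H) = 8, tr(H) = 8.
det(H) > 0 and tr(H) > 0, so H is positive definite everywhere: convex.

convex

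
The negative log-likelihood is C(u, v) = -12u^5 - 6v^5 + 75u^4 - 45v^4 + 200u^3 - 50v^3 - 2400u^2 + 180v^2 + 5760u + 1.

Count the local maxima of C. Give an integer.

C separates as a function of u plus a function of v, so ∇C=0 decouples.
∂C/∂u = -60(u - 4)(u - 3)(u - 2)(u + 4) = 0 at u ∈ {-4, 2, 3, 4}; ∂C/∂v = -30v(v - 1)(v + 3)(v + 4) = 0 at v ∈ {-4, -3, 0, 1}.
The Hessian is diagonal: diag(C_uu, C_vv). Second derivatives: C_uu(-4)=20160, C_uu(2)=-720, C_uu(3)=420, C_uu(4)=-960; C_vv(-4)=600, C_vv(-3)=-360, C_vv(0)=360, C_vv(1)=-600.
Local maxima occur where both diagonal entries negative: (2, -3), (2, 1), (4, -3), (4, 1). Count: 4.

4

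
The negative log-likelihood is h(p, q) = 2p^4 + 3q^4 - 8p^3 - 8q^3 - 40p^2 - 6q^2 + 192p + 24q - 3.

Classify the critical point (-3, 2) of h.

The mixed partial ∂²h/∂p∂q is 0, so the Hessian at any point is diag(h_pp, h_qq) = diag(8(3p^2 - 6p - 10), 12(3q^2 - 4q - 1)).
At (-3, 2): H = diag(280, 36).
Both eigenvalues are positive, so H is positive definite: a local minimum.

local minimum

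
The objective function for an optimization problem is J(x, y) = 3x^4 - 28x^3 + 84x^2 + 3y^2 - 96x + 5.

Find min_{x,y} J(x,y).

J(x,y) separates as P(x) + Q(y) + 5, so its minimum is min P + min Q + 5.
P'(x) = 12(x - 4)(x - 2)(x - 1) vanishes at x ∈ {1, 2, 4}; Q'(y) = 6y vanishes at y ∈ {0}.
Local minima of P (where P''>0): P(1)=-37, P(4)=-64. Local minima of Q: Q(0)=0.
So the global minimum of J is P(4) + Q(0) + 5 = -64 + 0 + 5 = -59, attained at (4, 0).

-59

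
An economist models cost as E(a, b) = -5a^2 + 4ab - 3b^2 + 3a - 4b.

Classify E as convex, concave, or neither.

concave

E is quadratic, so its Hessian is the constant matrix H = [[-10, 4], [4, -6]].
det(H) = 44, tr(H) = -16.
det(H) > 0 and tr(H) < 0, so H is negative definite everywhere: concave.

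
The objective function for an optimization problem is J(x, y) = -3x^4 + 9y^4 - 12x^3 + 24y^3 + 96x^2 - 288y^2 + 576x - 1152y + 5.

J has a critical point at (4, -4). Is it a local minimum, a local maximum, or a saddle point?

saddle point

The mixed partial ∂²J/∂x∂y is 0, so the Hessian at any point is diag(J_xx, J_yy) = diag(12(-3x^2 - 6x + 16), 36(3y^2 + 4y - 16)).
At (4, -4): H = diag(-672, 576).
The eigenvalues have opposite signs, so H is indefinite: a saddle point.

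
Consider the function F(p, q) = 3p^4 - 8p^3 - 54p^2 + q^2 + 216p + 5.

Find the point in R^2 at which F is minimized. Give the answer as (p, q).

F(p,q) separates as A(p) + B(q) + 5, so its minimum is min A + min B + 5.
A'(p) = 12(p - 3)(p - 2)(p + 3) vanishes at p ∈ {-3, 2, 3}; B'(q) = 2q vanishes at q ∈ {0}.
Local minima of A (where A''>0): A(-3)=-675, A(3)=189. Local minima of B: B(0)=0.
So the global minimum of F is A(-3) + B(0) + 5 = -675 + 0 + 5 = -670, attained at (-3, 0).

(-3, 0)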